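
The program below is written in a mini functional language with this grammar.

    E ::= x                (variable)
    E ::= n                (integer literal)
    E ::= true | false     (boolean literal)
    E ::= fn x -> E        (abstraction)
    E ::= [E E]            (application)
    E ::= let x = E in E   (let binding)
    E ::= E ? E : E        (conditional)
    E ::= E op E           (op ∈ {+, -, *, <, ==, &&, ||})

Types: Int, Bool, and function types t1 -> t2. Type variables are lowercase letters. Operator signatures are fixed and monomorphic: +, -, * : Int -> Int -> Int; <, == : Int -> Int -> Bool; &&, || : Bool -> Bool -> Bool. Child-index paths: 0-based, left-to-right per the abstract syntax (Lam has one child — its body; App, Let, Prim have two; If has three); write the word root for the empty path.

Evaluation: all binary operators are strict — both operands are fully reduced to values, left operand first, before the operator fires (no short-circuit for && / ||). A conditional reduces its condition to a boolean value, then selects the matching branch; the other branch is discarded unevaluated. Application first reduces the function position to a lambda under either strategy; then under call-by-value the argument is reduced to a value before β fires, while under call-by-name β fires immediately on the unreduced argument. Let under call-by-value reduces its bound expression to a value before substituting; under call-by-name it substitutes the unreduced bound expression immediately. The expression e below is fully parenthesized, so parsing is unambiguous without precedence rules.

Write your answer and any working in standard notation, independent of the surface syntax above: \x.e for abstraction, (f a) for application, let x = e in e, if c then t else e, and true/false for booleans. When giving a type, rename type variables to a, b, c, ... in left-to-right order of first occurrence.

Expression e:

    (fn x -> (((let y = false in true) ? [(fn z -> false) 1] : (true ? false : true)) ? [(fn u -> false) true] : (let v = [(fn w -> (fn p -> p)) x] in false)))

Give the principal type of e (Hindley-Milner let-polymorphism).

Answer: a -> Bool

Derivation:
let y : Bool
  unify Bool ~ Bool
\z._ : b -> Bool
  unify b -> Bool ~ Int -> c
  unify b ~ Int
  unify Bool ~ c
_ _ : Bool
  unify Bool ~ Bool
  unify Bool ~ Bool
  unify Bool ~ Bool
  unify Bool ~ Bool
\u._ : d -> Bool
  unify d -> Bool ~ Bool -> e
  unify d ~ Bool
  unify Bool ~ e
_ _ : Bool
p : g
\p._ : g -> g
\w._ : f -> g -> g
x : a
  unify f -> g -> g ~ a -> h
  unify f ~ a
  unify g -> g ~ h
_ _ : g -> g
let v : forall. g -> g
  unify Bool ~ Bool
\x._ : a -> Bool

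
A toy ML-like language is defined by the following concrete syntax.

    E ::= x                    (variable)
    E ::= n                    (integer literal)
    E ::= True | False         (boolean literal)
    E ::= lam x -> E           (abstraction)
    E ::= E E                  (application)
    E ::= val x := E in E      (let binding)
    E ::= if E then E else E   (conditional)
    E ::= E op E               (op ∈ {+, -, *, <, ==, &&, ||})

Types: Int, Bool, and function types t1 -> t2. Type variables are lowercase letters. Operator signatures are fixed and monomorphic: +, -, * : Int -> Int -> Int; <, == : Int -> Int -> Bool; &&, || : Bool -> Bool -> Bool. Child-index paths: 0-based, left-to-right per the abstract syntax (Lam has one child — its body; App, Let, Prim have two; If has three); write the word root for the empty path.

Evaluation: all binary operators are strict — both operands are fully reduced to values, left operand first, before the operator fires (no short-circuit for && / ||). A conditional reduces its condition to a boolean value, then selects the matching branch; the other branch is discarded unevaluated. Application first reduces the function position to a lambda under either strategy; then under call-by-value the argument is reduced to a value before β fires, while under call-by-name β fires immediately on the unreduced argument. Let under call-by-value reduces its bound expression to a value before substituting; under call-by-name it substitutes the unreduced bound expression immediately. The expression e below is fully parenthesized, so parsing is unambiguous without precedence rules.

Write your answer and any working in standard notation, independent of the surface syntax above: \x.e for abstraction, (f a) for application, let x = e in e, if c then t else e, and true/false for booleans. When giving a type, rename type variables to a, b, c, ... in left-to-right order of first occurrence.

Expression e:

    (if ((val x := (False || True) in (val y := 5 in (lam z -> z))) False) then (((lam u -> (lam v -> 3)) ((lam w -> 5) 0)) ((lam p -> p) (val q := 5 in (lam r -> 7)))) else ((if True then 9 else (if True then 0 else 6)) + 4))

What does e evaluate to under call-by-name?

Trace:
step 0: (if ((let x = (false || true) in (let y = 5 in (\z.z))) false) then (((\u.(\v.3)) ((\w.5) 0)) ((\p.p) (let q = 5 in (\r.7)))) else ((if true then 9 else (if true then 0 else 6)) + 4))
step 1: [let@0.0] (if ((let y = 5 in (\z.z)) false) then (((\u.(\v.3)) ((\w.5) 0)) ((\p.p) (let q = 5 in (\r.7)))) else ((if true then 9 else (if true then 0 else 6)) + 4))
step 2: [let@0.0] (if ((\z.z) false) then (((\u.(\v.3)) ((\w.5) 0)) ((\p.p) (let q = 5 in (\r.7)))) else ((if true then 9 else (if true then 0 else 6)) + 4))
step 3: [beta@0] (if false then (((\u.(\v.3)) ((\w.5) 0)) ((\p.p) (let q = 5 in (\r.7)))) else ((if true then 9 else (if true then 0 else 6)) + 4))
step 4: [if@root] ((if true then 9 else (if true then 0 else 6)) + 4)
step 5: [if@0] (9 + 4)
step 6: [delta@root] 13

Answer: 13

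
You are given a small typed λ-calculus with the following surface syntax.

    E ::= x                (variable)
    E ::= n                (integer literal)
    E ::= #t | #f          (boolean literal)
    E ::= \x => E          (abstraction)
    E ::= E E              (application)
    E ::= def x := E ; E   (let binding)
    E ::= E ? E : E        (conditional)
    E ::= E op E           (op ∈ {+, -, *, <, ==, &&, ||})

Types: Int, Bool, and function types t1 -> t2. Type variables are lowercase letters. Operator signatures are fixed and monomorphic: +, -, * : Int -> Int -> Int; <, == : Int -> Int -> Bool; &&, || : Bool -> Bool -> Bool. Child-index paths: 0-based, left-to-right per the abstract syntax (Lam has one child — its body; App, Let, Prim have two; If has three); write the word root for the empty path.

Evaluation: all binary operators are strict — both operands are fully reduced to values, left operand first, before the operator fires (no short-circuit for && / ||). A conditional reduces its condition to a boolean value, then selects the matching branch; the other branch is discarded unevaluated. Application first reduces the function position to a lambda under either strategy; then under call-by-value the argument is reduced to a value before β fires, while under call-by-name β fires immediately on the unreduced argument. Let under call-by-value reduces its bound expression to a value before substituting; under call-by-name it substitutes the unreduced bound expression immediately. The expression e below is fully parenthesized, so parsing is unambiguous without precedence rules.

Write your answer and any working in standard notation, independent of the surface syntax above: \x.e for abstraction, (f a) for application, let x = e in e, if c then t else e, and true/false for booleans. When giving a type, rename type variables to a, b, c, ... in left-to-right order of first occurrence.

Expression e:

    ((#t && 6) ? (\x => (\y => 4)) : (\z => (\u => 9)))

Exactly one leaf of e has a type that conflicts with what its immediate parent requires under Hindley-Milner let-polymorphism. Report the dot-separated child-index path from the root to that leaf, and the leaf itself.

Derivation:
  unify Bool ~ Bool
  unify Int ~ Bool
  FAIL: mismatch Int ~ Bool

Answer: 0.1 : 6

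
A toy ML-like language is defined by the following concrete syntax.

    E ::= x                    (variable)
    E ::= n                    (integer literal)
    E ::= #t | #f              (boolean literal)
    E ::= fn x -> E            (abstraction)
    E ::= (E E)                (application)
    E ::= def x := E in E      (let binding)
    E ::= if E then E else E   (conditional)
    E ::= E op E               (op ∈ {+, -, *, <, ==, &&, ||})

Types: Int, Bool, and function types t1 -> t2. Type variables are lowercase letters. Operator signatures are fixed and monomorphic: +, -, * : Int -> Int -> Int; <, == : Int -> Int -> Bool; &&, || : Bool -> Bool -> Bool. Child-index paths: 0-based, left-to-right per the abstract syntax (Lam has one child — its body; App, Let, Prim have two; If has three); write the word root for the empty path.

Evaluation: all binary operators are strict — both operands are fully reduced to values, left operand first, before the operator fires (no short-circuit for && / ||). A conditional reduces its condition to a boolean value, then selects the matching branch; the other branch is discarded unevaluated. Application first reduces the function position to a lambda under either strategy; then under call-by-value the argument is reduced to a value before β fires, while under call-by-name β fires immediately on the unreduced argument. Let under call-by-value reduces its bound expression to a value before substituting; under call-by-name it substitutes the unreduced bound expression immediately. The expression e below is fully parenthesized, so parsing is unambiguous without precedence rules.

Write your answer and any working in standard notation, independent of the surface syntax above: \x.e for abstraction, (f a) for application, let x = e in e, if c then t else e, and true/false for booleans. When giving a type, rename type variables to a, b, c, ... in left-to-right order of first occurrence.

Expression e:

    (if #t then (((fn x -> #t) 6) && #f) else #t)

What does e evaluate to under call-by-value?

Derivation:
step 0: (if true then (((\x.true) 6) && false) else true)
step 1: [if@root] (((\x.true) 6) && false)
step 2: [beta@0] (true && false)
step 3: [delta@root] false

Answer: false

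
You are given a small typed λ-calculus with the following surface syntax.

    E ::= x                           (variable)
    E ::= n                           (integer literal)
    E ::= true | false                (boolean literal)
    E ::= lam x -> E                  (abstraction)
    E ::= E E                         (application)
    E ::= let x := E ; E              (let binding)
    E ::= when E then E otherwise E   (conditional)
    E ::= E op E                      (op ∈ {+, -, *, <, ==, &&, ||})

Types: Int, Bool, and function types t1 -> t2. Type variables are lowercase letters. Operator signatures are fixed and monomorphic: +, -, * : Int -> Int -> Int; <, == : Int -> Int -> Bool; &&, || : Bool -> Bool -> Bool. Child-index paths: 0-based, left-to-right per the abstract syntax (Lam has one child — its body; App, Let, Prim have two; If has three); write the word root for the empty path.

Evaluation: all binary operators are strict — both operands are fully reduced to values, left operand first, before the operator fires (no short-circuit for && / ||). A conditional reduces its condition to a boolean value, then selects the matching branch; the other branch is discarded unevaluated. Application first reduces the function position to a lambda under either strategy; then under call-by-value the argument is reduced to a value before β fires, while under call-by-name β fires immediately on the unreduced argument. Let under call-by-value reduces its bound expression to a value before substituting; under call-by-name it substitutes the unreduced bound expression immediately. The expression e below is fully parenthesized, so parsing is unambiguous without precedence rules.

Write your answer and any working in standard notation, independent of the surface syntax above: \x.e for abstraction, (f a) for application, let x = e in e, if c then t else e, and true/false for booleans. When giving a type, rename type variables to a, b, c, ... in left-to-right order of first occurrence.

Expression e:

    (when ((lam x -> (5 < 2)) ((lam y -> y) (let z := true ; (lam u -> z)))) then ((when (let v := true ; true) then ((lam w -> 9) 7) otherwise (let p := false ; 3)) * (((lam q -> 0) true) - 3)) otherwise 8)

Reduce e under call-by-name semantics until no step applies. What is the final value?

Working:
step 0: (if ((\x.(5 < 2)) ((\y.y) (let z = true in (\u.z)))) then ((if (let v = true in true) then ((\w.9) 7) else (let p = false in 3)) * (((\q.0) true) - 3)) else 8)
step 1: [beta@0] (if (5 < 2) then ((if (let v = true in true) then ((\w.9) 7) else (let p = false in 3)) * (((\q.0) true) - 3)) else 8)
step 2: [delta@0] (if false then ((if (let v = true in true) then ((\w.9) 7) else (let p = false in 3)) * (((\q.0) true) - 3)) else 8)
step 3: [if@root] 8

Answer: 8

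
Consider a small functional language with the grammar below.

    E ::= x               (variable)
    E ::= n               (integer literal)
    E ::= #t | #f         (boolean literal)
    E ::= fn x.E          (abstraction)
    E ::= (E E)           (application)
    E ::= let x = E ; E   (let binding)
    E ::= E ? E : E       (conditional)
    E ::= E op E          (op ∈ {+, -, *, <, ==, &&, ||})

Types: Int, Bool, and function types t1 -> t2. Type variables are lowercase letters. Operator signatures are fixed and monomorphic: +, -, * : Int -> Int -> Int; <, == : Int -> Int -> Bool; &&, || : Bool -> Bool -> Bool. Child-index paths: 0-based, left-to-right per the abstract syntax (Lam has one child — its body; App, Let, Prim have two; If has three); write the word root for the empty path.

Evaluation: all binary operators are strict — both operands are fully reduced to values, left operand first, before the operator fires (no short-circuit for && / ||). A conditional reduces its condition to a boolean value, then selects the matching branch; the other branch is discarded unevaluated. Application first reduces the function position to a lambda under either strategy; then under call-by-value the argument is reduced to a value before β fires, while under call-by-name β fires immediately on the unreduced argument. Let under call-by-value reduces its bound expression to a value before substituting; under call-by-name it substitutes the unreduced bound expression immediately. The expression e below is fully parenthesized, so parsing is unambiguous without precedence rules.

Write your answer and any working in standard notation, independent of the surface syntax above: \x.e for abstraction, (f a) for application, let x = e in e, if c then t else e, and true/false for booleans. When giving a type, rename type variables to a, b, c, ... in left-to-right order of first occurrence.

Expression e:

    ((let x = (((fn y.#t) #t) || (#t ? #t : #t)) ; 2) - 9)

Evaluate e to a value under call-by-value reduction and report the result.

Derivation:
step 0: ((let x = (((\y.true) true) || (if true then true else true)) in 2) - 9)
step 1: [beta@0.0.0] ((let x = (true || (if true then true else true)) in 2) - 9)
step 2: [if@0.0.1] ((let x = (true || true) in 2) - 9)
step 3: [delta@0.0] ((let x = true in 2) - 9)
step 4: [let@0] (2 - 9)
step 5: [delta@root] -7

Answer: -7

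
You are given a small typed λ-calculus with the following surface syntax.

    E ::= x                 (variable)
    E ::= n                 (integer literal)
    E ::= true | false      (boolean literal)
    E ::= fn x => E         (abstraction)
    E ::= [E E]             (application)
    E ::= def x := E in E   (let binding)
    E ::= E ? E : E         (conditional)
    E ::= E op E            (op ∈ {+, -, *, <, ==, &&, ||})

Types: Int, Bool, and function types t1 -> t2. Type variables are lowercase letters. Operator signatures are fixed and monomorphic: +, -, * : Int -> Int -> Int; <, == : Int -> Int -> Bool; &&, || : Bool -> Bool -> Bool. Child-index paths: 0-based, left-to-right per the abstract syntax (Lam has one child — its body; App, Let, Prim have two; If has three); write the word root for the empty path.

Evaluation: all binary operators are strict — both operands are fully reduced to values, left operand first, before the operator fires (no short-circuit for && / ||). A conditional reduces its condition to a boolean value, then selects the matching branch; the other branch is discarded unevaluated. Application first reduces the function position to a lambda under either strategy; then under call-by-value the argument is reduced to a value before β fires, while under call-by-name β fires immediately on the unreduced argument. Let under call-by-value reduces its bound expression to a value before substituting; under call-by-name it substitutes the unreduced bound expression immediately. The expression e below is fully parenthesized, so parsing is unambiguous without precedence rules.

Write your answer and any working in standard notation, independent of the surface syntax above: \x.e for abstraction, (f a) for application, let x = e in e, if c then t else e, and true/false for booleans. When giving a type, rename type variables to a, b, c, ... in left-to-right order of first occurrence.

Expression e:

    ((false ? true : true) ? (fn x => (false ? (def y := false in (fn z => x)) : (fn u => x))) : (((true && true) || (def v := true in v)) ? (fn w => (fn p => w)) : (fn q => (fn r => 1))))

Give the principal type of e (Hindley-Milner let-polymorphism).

Answer: Int -> a -> Int

Derivation:
  unify Bool ~ Bool
  unify Bool ~ Bool
  unify Bool ~ Bool
  unify Bool ~ Bool
let y : Bool
x : a
\z._ : b -> a
x : a
\u._ : c -> a
  unify b -> a ~ c -> a
  unify b ~ c
  unify a ~ a
\x._ : a -> c -> a
  unify Bool ~ Bool
  unify Bool ~ Bool
  unify Bool ~ Bool
let v : Bool
v : Bool
  unify Bool ~ Bool
  unify Bool ~ Bool
w : d
\p._ : e -> d
\w._ : d -> e -> d
\r._ : g -> Int
\q._ : f -> g -> Int
  unify d -> e -> d ~ f -> g -> Int
  unify d ~ f
  unify e -> f ~ g -> Int
  unify e ~ g
  unify f ~ Int
  unify a -> c -> a ~ Int -> g -> Int
  unify a ~ Int
  unify c -> Int ~ g -> Int
  unify c ~ g
  unify Int ~ Int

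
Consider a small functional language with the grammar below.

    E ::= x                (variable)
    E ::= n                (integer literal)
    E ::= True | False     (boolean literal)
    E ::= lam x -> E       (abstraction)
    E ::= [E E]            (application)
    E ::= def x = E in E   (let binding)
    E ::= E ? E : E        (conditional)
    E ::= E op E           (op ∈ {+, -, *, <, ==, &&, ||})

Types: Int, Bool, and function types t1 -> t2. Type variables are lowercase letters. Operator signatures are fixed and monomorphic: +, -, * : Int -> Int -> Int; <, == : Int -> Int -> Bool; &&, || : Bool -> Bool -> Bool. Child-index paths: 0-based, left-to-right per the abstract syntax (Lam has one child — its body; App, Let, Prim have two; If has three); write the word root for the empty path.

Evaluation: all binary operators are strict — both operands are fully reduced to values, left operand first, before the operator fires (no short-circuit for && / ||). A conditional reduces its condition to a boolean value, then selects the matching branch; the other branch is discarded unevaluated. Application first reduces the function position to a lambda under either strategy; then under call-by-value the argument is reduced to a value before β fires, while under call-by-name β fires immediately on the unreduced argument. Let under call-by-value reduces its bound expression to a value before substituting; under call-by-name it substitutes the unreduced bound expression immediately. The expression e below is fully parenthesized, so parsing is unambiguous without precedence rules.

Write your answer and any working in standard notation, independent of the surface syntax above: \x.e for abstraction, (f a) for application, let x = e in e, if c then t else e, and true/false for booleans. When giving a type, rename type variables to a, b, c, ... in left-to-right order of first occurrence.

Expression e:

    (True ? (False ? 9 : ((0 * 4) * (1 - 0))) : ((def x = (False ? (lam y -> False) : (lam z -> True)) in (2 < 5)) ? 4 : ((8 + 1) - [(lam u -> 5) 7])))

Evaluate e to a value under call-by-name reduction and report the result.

Working:
step 0: (if true then (if false then 9 else ((0 * 4) * (1 - 0))) else (if (let x = (if false then (\y.false) else (\z.true)) in (2 < 5)) then 4 else ((8 + 1) - ((\u.5) 7))))
step 1: [if@root] (if false then 9 else ((0 * 4) * (1 - 0)))
step 2: [if@root] ((0 * 4) * (1 - 0))
step 3: [delta@0] (0 * (1 - 0))
step 4: [delta@1] (0 * 1)
step 5: [delta@root] 0

Answer: 0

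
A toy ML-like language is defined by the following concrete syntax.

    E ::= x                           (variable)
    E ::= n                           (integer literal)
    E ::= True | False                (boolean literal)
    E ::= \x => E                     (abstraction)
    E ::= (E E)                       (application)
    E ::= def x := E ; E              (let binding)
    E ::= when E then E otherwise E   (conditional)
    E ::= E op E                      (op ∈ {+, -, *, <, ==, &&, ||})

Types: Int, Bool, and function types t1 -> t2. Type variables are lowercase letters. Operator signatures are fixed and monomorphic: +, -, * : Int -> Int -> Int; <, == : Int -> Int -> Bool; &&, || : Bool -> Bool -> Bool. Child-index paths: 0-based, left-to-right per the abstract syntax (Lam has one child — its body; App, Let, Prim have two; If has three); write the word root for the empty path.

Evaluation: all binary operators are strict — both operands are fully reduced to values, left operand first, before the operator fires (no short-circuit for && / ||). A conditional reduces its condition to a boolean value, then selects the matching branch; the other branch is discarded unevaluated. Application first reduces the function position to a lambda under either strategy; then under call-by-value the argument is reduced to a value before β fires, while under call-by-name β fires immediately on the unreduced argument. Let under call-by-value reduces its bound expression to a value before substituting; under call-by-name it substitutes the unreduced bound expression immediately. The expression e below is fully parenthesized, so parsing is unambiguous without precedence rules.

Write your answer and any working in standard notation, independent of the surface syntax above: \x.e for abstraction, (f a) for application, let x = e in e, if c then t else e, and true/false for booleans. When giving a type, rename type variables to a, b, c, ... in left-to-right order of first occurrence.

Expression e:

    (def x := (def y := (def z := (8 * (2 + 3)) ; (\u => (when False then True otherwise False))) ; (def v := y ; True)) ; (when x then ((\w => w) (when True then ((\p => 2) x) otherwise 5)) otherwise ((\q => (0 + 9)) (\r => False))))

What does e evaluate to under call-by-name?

Derivation:
step 0: (let x = (let y = (let z = (8 * (2 + 3)) in (\u.(if false then true else false))) in (let v = y in true)) in (if x then ((\w.w) (if true then ((\p.2) x) else 5)) else ((\q.(0 + 9)) (\r.false))))
step 1: [let@root] (if (let y = (let z = (8 * (2 + 3)) in (\u.(if false then true else false))) in (let v = y in true)) then ((\w.w) (if true then ((\p.2) (let y = (let z = (8 * (2 + 3)) in (\u.(if false then true else false))) in (let v = y in true))) else 5)) else ((\q.(0 + 9)) (\r.false)))
step 2: [let@0] (if (let v = (let z = (8 * (2 + 3)) in (\u.(if false then true else false))) in true) then ((\w.w) (if true then ((\p.2) (let y = (let z = (8 * (2 + 3)) in (\u.(if false then true else false))) in (let v = y in true))) else 5)) else ((\q.(0 + 9)) (\r.false)))
step 3: [let@0] (if true then ((\w.w) (if true then ((\p.2) (let y = (let z = (8 * (2 + 3)) in (\u.(if false then true else false))) in (let v = y in true))) else 5)) else ((\q.(0 + 9)) (\r.false)))
step 4: [if@root] ((\w.w) (if true then ((\p.2) (let y = (let z = (8 * (2 + 3)) in (\u.(if false then true else false))) in (let v = y in true))) else 5))
step 5: [beta@root] (if true then ((\p.2) (let y = (let z = (8 * (2 + 3)) in (\u.(if false then true else false))) in (let v = y in true))) else 5)
step 6: [if@root] ((\p.2) (let y = (let z = (8 * (2 + 3)) in (\u.(if false then true else false))) in (let v = y in true)))
step 7: [beta@root] 2

Answer: 2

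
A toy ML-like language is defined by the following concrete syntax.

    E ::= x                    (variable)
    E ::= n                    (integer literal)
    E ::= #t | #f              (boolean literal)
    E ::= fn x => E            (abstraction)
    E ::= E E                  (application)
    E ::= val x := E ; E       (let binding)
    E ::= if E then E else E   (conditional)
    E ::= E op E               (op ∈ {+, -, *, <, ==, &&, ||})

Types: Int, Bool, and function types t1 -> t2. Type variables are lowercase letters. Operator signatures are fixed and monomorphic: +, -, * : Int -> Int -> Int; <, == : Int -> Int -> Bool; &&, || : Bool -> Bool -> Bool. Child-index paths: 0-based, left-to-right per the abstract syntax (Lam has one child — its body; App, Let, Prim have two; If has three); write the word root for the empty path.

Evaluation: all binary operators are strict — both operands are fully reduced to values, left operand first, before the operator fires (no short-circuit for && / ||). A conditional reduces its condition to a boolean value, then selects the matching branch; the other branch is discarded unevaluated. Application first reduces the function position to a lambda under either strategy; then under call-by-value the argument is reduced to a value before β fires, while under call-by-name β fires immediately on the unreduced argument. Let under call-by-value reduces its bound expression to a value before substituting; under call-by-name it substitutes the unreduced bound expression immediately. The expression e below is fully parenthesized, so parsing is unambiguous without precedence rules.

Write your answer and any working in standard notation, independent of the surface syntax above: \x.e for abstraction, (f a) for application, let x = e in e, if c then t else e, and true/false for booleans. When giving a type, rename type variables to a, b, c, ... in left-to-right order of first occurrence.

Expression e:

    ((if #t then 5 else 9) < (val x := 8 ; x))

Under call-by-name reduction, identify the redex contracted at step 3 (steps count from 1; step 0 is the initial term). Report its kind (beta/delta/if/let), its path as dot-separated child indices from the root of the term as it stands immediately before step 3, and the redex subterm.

Answer: delta at root : (5 < 8)

Working:
step 0: ((if true then 5 else 9) < (let x = 8 in x))
step 1: [if@0] (5 < (let x = 8 in x))
step 2: [let@1] (5 < 8)
step 3: [delta@root] true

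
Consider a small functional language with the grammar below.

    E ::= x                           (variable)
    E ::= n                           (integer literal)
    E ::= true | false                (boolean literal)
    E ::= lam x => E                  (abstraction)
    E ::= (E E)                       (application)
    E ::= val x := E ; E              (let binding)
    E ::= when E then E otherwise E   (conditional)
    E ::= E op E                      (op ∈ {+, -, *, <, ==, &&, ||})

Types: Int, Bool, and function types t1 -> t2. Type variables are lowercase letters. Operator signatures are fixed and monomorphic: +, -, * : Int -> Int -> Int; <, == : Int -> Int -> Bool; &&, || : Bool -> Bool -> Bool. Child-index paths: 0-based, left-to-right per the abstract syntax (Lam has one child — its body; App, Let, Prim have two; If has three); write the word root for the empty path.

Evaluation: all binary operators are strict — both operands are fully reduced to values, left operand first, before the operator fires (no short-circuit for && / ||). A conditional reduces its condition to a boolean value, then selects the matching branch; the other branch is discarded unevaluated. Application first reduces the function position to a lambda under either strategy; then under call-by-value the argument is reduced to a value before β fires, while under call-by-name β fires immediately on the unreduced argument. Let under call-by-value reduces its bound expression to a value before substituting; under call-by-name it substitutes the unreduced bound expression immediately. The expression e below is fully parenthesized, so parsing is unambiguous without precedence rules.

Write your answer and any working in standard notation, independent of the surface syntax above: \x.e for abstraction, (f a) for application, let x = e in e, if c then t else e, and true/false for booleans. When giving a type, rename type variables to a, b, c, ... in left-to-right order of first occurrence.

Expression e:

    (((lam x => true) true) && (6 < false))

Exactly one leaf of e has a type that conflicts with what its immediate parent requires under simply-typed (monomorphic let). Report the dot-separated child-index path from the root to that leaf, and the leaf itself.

Answer: 1.1 : false

Working:
\x._ : a -> Bool
  unify a -> Bool ~ Bool -> b
  unify a ~ Bool
  unify Bool ~ b
_ _ : Bool
  unify Bool ~ Bool
  unify Int ~ Int
  unify Bool ~ Int
  FAIL: mismatch Bool ~ Int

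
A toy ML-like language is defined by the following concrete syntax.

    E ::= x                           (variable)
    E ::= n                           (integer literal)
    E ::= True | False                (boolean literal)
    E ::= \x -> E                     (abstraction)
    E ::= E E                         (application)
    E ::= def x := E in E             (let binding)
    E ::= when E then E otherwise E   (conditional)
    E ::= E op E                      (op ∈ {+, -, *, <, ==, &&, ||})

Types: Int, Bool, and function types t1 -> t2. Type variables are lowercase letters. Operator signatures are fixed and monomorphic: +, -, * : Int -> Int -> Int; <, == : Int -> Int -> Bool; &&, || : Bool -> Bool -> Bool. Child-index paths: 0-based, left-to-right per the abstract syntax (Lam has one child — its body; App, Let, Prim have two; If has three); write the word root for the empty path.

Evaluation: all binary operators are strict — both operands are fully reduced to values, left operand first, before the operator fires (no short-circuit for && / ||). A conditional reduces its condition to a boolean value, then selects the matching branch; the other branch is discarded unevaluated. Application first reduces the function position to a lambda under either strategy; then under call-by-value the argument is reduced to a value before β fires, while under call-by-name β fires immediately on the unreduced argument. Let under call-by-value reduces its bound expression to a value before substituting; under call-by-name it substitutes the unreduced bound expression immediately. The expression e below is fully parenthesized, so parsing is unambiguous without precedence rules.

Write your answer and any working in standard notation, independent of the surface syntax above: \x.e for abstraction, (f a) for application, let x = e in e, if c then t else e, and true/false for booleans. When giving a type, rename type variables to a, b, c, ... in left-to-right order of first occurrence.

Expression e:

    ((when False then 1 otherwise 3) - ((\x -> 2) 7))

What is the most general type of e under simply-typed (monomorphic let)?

Derivation:
  unify Bool ~ Bool
  unify Int ~ Int
  unify Int ~ Int
\x._ : a -> Int
  unify a -> Int ~ Int -> b
  unify a ~ Int
  unify Int ~ b
_ _ : Int
  unify Int ~ Int

Answer: Int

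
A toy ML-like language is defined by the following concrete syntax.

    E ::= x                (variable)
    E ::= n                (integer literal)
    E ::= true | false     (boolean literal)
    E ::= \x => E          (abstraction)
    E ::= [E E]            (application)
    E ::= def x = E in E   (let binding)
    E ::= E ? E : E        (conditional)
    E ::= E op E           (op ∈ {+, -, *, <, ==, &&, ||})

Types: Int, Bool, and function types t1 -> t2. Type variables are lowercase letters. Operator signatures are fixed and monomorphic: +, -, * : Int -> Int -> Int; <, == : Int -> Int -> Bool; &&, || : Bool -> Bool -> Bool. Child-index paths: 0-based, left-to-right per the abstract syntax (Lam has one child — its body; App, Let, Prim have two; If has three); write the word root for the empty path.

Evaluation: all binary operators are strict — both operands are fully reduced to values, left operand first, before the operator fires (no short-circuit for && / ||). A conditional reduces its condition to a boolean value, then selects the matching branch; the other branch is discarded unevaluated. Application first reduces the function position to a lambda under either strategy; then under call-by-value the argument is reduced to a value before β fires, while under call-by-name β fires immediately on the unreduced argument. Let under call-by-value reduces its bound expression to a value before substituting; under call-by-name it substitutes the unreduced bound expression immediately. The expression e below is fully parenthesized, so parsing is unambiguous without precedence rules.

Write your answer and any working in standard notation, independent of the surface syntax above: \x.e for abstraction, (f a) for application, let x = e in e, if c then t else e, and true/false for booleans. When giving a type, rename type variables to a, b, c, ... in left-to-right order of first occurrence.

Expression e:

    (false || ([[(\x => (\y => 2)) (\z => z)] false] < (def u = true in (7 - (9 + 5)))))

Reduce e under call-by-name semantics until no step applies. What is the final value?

Answer: false

Derivation:
step 0: (false || ((((\x.(\y.2)) (\z.z)) false) < (let u = true in (7 - (9 + 5)))))
step 1: [beta@1.0.0] (false || (((\y.2) false) < (let u = true in (7 - (9 + 5)))))
step 2: [beta@1.0] (false || (2 < (let u = true in (7 - (9 + 5)))))
step 3: [let@1.1] (false || (2 < (7 - (9 + 5))))
step 4: [delta@1.1.1] (false || (2 < (7 - 14)))
step 5: [delta@1.1] (false || (2 < -7))
step 6: [delta@1] (false || false)
step 7: [delta@root] false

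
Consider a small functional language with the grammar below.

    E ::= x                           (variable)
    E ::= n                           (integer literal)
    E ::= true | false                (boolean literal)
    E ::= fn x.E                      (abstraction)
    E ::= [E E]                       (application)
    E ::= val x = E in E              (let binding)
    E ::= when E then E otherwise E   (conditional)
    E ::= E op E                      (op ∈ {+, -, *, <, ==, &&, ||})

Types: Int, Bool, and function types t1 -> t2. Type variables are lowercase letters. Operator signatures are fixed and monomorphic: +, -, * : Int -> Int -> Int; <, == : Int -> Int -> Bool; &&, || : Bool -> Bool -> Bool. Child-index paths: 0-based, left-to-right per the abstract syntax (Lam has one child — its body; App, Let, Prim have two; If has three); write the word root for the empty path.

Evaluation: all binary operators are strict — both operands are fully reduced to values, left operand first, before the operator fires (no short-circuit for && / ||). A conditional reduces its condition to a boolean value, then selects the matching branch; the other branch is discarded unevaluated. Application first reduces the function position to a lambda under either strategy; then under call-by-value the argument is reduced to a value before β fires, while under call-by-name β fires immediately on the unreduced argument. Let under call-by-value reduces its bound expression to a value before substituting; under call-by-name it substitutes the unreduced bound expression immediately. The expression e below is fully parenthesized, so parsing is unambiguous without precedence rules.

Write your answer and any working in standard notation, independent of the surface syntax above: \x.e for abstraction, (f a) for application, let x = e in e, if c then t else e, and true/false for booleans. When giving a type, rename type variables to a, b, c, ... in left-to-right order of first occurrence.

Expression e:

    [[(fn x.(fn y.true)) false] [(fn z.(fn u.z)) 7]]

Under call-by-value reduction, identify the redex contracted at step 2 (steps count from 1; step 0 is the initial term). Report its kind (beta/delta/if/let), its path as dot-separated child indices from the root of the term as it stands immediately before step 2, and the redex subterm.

Answer: beta at 1 : ((\z.(\u.z)) 7)

Derivation:
step 0: (((\x.(\y.true)) false) ((\z.(\u.z)) 7))
step 1: [beta@0] ((\y.true) ((\z.(\u.z)) 7))
step 2: [beta@1] ((\y.true) (\u.7))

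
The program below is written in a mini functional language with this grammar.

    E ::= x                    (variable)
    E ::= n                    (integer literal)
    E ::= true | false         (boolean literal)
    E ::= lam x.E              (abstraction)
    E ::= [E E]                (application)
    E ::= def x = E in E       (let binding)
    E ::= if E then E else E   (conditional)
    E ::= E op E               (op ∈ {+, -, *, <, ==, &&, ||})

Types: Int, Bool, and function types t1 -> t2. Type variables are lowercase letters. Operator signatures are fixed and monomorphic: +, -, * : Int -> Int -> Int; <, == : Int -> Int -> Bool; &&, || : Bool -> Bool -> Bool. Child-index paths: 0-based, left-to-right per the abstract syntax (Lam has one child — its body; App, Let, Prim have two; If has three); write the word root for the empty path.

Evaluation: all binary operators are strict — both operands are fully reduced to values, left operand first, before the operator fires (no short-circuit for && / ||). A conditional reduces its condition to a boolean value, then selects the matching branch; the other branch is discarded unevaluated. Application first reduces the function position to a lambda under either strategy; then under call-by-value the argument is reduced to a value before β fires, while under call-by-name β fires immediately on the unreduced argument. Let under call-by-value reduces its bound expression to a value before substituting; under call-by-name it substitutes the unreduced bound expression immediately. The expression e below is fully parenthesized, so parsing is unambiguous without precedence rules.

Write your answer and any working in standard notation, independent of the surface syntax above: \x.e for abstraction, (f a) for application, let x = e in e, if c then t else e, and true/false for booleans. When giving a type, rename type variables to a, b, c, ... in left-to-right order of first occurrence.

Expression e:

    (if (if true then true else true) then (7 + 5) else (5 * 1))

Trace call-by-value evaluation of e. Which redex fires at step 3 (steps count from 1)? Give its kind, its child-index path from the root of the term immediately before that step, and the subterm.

Answer: delta at root : (7 + 5)

Trace:
step 0: (if (if true then true else true) then (7 + 5) else (5 * 1))
step 1: [if@0] (if true then (7 + 5) else (5 * 1))
step 2: [if@root] (7 + 5)
step 3: [delta@root] 12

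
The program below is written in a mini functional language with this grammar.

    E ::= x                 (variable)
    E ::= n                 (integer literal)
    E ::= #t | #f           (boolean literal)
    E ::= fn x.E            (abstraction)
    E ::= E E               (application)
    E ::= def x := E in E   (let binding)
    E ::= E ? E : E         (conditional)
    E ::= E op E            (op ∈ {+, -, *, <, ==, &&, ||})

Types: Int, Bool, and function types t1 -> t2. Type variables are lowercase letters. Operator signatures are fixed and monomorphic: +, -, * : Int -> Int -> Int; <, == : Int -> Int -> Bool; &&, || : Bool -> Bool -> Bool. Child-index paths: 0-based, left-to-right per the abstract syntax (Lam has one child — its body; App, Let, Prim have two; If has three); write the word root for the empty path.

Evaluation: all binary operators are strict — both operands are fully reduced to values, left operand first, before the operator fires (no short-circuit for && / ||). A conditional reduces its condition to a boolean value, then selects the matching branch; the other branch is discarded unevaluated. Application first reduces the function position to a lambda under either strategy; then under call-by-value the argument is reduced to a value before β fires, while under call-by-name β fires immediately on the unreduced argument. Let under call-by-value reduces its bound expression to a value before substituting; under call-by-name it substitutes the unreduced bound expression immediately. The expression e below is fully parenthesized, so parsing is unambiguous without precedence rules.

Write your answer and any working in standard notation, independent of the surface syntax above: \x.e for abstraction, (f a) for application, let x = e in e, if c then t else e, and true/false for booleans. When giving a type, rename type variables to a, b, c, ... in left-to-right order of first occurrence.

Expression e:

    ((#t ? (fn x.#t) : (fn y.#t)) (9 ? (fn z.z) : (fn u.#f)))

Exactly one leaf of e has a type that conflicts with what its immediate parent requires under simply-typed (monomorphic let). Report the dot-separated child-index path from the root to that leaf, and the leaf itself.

Answer: 1.0 : 9

Working:
  unify Bool ~ Bool
\x._ : a -> Bool
\y._ : b -> Bool
  unify a -> Bool ~ b -> Bool
  unify a ~ b
  unify Bool ~ Bool
  unify Int ~ Bool
  FAIL: mismatch Int ~ Bool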